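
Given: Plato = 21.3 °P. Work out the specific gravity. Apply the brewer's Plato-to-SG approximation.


SG = 259/(259 − P)
SG = 259/(259 − 21.3)

1.0896


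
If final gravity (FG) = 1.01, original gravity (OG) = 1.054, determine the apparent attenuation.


AA = (OG − FG)/(OG − 1) · 100
AA = (1.054 − 1.01)/(1.054 − 1) · 100

81.4815 %


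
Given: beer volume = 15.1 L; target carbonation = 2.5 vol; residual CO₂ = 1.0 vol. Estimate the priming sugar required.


sugar = (target − residual)·4.0·V
sugar = (2.5 − 1.0)·4.0·15.1

90.6000 g


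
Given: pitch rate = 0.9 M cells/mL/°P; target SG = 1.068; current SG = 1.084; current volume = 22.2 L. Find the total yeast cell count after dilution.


V_w = V·((SG_c−1)/(SG_t−1)−1);  °P = 259 − 259/SG_t;  cells = rate·(V+V_w)·°P
V_w = 22.2·((1.084−1)/(1.068−1)−1) = 5.2235
V_final = 22.2 + 5.2235 = 27.4235
°P = 259 − 259/1.068 = 16.4906
cells = 0.9·27.4235·16.4906

407.0083 billion cells


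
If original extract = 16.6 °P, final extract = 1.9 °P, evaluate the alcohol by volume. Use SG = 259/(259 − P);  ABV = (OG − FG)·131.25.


OG = 259/(259 − 16.6) = 1.0685
FG = 259/(259 − 1.9) = 1.0074
ABV = (1.0685 − 1.0074)·131.25

8.0183 % ABV


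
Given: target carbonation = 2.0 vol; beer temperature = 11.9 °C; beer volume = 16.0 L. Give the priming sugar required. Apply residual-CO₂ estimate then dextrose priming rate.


residual = 14.695·(0.01821 + 0.09011·e^(−0.04·T));  sugar = (target − residual)·4.0·V
residual = 14.695·(0.01821 + 0.09011·e^(−0.04·11.9)) = 1.0903
sugar = (2.0 − 1.0903)·4.0·16.0

58.2239 g


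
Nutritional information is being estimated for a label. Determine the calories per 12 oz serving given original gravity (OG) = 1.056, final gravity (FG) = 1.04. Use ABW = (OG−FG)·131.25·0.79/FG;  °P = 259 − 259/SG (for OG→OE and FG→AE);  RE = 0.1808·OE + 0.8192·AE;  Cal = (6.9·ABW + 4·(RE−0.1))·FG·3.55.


ABW = (1.056 − 1.04)·131.25·0.79/1.04 = 1.5952
OE = 259 − 259/1.056 = 13.7348 °P
AE = 259 − 259/1.04 = 9.9615 °P
RE = 0.1808·13.7348 + 0.8192·9.9615 = 10.6438 °P
Cal = (6.9·1.5952 + 4·(10.6438−0.1))·1.04·3.55

196.3473 kcal


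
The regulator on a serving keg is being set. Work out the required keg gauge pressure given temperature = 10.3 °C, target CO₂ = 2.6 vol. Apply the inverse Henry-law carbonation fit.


psi = vols/(0.01821 + 0.09011·e^(−0.04·T)) − 14.695
psi = 2.6/(0.01821 + 0.09011·e^(−0.04·10.3)) − 14.695

18.6845 psi


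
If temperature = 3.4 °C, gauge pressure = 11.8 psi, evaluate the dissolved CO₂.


vols = (P + 14.695)·(0.01821 + 0.09011·e^(−0.04·T))
vols = (11.8 + 14.695)·(0.01821 + 0.09011·e^(−0.04·3.4))

2.5664 volumes


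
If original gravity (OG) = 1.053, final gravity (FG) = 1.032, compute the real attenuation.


AA = (OG−FG)/(OG−1)·100;  RA = AA·0.8192
AA = (1.053 − 1.032)/(1.053 − 1)·100 = 39.6226
RA = 39.6226·0.8192

32.4589 %


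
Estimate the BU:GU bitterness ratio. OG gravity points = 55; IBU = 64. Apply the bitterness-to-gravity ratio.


BU:GU = IBU / OG_points
BU:GU = 64 / 55

1.1636


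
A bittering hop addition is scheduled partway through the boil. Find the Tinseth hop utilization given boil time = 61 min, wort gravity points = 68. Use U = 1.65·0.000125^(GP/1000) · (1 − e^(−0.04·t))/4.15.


bigness = 1.65·0.000125^(68/1000) = 0.8955
boil_factor = (1 − e^(−0.04·61))/4.15 = 0.2200
U = 0.8955 · 0.2200

0.1970


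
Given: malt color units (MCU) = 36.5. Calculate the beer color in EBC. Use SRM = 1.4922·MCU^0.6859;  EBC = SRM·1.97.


SRM = 1.4922·36.5^0.6859 = 17.5956
EBC = 17.5956·1.97

34.6633 EBC


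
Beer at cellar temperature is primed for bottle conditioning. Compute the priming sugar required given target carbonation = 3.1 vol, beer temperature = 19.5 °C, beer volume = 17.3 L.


residual = 14.695·(0.01821 + 0.09011·e^(−0.04·T));  sugar = (target − residual)·4.0·V
residual = 14.695·(0.01821 + 0.09011·e^(−0.04·19.5)) = 0.8746
sugar = (3.1 − 0.8746)·4.0·17.3

153.9976 g


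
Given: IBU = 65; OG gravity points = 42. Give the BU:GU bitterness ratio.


BU:GU = IBU / OG_points
BU:GU = 65 / 42

1.5476


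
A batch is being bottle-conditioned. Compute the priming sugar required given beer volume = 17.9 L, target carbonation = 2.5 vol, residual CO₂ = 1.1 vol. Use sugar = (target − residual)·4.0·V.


sugar = (2.5 − 1.1)·4.0·17.9

100.2400 g


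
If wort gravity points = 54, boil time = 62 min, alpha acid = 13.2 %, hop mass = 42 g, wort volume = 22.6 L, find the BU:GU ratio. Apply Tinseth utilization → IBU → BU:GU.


U = 1.65·0.000125^(GP/1000)·(1−e^(−0.04t))/4.15;  IBU = (α/100)·m·U·1000/V;  BU:GU = IBU/GP
U = 1.65·0.000125^(54/1000)·(1−e^(−0.04·62))/4.15 = 0.2242
IBU = (13.2/100)·42·0.2242·1000/22.6 = 55.0048
BU:GU = 55.0048/54

1.0186


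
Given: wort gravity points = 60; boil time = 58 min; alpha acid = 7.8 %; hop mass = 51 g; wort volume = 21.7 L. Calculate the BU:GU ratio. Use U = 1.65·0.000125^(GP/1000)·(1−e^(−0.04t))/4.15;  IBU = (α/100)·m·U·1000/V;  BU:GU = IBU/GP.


U = 1.65·0.000125^(60/1000)·(1−e^(−0.04·58))/4.15 = 0.2091
IBU = (7.8/100)·51·0.2091·1000/21.7 = 38.3292
BU:GU = 38.3292/60

0.6388


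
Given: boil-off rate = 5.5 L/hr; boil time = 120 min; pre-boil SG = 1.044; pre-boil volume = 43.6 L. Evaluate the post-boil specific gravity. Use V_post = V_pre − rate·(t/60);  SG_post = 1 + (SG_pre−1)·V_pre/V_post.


V_post = 43.6 − 5.5·(120/60) = 32.6000
SG_post = 1 + (1.044 − 1)·43.6/32.6000

1.0588


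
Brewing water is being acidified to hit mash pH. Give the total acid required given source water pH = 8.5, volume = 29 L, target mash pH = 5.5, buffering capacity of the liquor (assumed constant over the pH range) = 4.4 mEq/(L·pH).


acid = buffering capacity · (pH_source − pH_target) · V
acid = 4.4 · (8.5 − 5.5) · 29

382.8000 mEq


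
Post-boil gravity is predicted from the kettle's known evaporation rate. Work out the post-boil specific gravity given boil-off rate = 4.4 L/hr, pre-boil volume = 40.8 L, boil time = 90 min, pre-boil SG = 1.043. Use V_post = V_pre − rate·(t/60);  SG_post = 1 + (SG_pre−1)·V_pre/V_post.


V_post = 40.8 − 4.4·(90/60) = 34.2000
SG_post = 1 + (1.043 − 1)·40.8/34.2000

1.0513


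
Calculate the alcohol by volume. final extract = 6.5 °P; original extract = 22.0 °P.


SG = 259/(259 − P);  ABV = (OG − FG)·131.25
OG = 259/(259 − 22.0) = 1.0928
FG = 259/(259 − 6.5) = 1.0257
ABV = (1.0928 − 1.0257)·131.25

8.8048 % ABV


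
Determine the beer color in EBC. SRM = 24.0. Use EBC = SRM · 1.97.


EBC = 24.0 · 1.97

47.2800 EBC


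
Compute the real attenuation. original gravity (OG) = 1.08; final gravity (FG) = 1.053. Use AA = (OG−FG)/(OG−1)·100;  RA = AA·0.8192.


AA = (1.08 − 1.053)/(1.08 − 1)·100 = 33.7500
RA = 33.7500·0.8192

27.6480 %


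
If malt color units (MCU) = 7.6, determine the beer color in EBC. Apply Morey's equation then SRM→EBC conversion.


SRM = 1.4922·MCU^0.6859;  EBC = SRM·1.97
SRM = 1.4922·7.6^0.6859 = 5.9976
EBC = 5.9976·1.97

11.8153 EBC


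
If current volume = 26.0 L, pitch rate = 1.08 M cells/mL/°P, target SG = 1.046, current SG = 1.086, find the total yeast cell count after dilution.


V_w = V·((SG_c−1)/(SG_t−1)−1);  °P = 259 − 259/SG_t;  cells = rate·(V+V_w)·°P
V_w = 26.0·((1.086−1)/(1.046−1)−1) = 22.6087
V_final = 26.0 + 22.6087 = 48.6087
°P = 259 − 259/1.046 = 11.3901
cells = 1.08·48.6087·11.3901

597.9483 billion cells


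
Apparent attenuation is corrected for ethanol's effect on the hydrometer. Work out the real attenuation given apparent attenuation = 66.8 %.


RA = AA · 0.8192
RA = 66.8 · 0.8192

54.7226 %


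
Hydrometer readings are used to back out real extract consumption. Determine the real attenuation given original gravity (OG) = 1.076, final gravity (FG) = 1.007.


AA = (OG−FG)/(OG−1)·100;  RA = AA·0.8192
AA = (1.076 − 1.007)/(1.076 − 1)·100 = 90.7895
RA = 90.7895·0.8192

74.3747 %


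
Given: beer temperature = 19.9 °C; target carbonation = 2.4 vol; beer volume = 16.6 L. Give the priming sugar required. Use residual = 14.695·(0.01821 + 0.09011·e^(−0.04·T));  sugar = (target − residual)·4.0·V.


residual = 14.695·(0.01821 + 0.09011·e^(−0.04·19.9)) = 0.8650
sugar = (2.4 − 0.8650)·4.0·16.6

101.9262 g


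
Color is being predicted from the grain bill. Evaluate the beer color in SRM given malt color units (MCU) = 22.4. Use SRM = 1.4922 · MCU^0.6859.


SRM = 1.4922 · 22.4^0.6859

12.5882 SRM


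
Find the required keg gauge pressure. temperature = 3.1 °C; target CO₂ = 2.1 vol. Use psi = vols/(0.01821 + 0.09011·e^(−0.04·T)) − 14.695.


psi = 2.1/(0.01821 + 0.09011·e^(−0.04·3.1)) − 14.695

6.7749 psi


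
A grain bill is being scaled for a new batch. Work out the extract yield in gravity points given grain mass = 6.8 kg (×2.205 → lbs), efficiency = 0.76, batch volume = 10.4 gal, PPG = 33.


points = lbs × PPG × eff / vol
lbs = 6.8 × 2.205 = 14.9940
points = 14.9940 × 33 × 0.76 / 10.4

36.1586 points


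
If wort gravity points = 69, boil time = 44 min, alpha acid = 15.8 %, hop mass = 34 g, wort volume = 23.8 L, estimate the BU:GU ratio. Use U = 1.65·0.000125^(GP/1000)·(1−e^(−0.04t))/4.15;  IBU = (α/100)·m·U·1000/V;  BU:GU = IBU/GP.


U = 1.65·0.000125^(69/1000)·(1−e^(−0.04·44))/4.15 = 0.1771
IBU = (15.8/100)·34·0.1771·1000/23.8 = 39.9658
BU:GU = 39.9658/69

0.5792


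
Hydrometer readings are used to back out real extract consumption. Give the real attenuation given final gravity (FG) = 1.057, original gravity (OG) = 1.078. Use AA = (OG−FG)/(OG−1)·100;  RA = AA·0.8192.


AA = (1.078 − 1.057)/(1.078 − 1)·100 = 26.9231
RA = 26.9231·0.8192

22.0554 %


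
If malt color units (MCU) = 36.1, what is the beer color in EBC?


SRM = 1.4922·MCU^0.6859;  EBC = SRM·1.97
SRM = 1.4922·36.1^0.6859 = 17.4631
EBC = 17.4631·1.97

34.4023 EBC


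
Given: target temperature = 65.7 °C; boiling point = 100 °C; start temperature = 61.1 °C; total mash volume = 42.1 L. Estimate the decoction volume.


V_dec = V_total·(T_target − T_start)/(T_boil − T_start)
V_dec = 42.1·(65.7 − 61.1)/(100 − 61.1)

4.9784 L


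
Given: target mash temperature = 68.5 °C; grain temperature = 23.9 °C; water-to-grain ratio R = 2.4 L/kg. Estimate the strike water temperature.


T_strike = (0.41/R)·(T_mash − T_grain) + T_mash
T_strike = (0.41/2.4)·(68.5 − 23.9) + 68.5

76.1192 °C


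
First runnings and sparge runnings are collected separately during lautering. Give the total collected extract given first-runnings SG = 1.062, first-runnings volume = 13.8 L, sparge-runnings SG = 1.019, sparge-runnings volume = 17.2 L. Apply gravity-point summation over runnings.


total = Σ (SG_i − 1)·1000·V_i
first = (1.062 − 1)·1000·13.8 = 855.6000
sparge = (1.019 − 1)·1000·17.2 = 326.8000
total = 855.6000 + 326.8000

1182.4000 gravity·L


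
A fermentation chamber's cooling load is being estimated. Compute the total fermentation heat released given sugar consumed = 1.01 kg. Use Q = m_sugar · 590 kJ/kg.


Q = 1.01 · 590

595.9000 kJ


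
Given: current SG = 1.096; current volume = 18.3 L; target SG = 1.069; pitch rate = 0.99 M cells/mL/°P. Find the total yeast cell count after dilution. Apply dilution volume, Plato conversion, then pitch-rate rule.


V_w = V·((SG_c−1)/(SG_t−1)−1);  °P = 259 − 259/SG_t;  cells = rate·(V+V_w)·°P
V_w = 18.3·((1.096−1)/(1.069−1)−1) = 7.1609
V_final = 18.3 + 7.1609 = 25.4609
°P = 259 − 259/1.069 = 16.7175
cells = 0.99·25.4609·16.7175

421.3855 billion cells


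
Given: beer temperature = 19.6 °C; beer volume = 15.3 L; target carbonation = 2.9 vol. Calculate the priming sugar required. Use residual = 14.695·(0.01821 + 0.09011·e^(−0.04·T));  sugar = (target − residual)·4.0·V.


residual = 14.695·(0.01821 + 0.09011·e^(−0.04·19.6)) = 0.8722
sugar = (2.9 − 0.8722)·4.0·15.3

124.1027 g


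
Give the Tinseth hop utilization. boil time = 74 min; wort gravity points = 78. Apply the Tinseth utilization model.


U = 1.65·0.000125^(GP/1000) · (1 − e^(−0.04·t))/4.15
bigness = 1.65·0.000125^(78/1000) = 0.8185
boil_factor = (1 − e^(−0.04·74))/4.15 = 0.2285
U = 0.8185 · 0.2285

0.1870


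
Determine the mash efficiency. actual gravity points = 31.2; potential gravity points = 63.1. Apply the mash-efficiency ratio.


efficiency = actual / potential × 100
efficiency = 31.2 / 63.1 × 100

49.4453 %


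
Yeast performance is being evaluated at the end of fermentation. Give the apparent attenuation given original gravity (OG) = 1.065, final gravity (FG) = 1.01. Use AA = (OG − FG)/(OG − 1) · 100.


AA = (1.065 − 1.01)/(1.065 − 1) · 100

84.6154 %


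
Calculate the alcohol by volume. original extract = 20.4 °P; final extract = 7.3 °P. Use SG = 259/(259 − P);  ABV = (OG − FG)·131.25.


OG = 259/(259 − 20.4) = 1.0855
FG = 259/(259 − 7.3) = 1.0290
ABV = (1.0855 − 1.0290)·131.25

7.4151 % ABV


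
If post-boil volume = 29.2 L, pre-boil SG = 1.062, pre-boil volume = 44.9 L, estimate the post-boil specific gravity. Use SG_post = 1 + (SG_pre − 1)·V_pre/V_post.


pts_pre = (1.062 − 1)·1000 = 62.0000
pts_post = 62.0000·44.9/29.2 = 95.3356
SG_post = 1 + 95.3356/1000

1.0953


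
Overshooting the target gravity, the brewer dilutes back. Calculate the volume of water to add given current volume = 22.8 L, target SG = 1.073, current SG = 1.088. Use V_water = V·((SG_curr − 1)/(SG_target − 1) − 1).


V_water = 22.8·((1.088 − 1)/(1.073 − 1) − 1)

4.6849 L


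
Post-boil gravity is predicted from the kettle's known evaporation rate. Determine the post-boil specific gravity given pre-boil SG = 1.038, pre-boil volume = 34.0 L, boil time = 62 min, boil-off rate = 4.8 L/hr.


V_post = V_pre − rate·(t/60);  SG_post = 1 + (SG_pre−1)·V_pre/V_post
V_post = 34.0 − 4.8·(62/60) = 29.0400
SG_post = 1 + (1.038 − 1)·34.0/29.0400

1.0445


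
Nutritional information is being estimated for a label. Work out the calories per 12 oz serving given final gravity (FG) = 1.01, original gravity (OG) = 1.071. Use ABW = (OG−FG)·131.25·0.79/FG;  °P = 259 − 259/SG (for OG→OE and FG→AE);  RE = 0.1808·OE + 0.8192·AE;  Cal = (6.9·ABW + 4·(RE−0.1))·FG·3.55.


ABW = (1.071 − 1.01)·131.25·0.79/1.01 = 6.2623
OE = 259 − 259/1.071 = 17.1699 °P
AE = 259 − 259/1.01 = 2.5644 °P
RE = 0.1808·17.1699 + 0.8192·2.5644 = 5.2050 °P
Cal = (6.9·6.2623 + 4·(5.2050−0.1))·1.01·3.55

228.1459 kcal


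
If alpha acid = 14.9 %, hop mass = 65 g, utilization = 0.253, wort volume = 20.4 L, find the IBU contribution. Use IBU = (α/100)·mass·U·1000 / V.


IBU = (14.9/100)·65·0.253·1000 / 20.4

120.1130 IBU


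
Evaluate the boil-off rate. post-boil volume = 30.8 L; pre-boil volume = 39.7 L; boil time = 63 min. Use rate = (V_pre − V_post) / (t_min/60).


rate = (39.7 − 30.8) / (63/60)

8.4762 L/hr


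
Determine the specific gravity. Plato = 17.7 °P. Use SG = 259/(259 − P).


SG = 259/(259 − 17.7)

1.0734


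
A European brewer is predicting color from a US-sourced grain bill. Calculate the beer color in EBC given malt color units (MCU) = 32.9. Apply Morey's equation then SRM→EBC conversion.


SRM = 1.4922·MCU^0.6859;  EBC = SRM·1.97
SRM = 1.4922·32.9^0.6859 = 16.3860
EBC = 16.3860·1.97

32.2803 EBC


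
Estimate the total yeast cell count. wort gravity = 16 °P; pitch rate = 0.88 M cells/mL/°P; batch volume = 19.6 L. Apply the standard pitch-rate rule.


cells (billions) = rate · V_L · °P
cells = 0.88 · 19.6 · 16

275.9680 billion cells


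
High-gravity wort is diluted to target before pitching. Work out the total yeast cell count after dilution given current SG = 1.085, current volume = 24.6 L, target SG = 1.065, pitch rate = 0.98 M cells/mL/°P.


V_w = V·((SG_c−1)/(SG_t−1)−1);  °P = 259 − 259/SG_t;  cells = rate·(V+V_w)·°P
V_w = 24.6·((1.085−1)/(1.065−1)−1) = 7.5692
V_final = 24.6 + 7.5692 = 32.1692
°P = 259 − 259/1.065 = 15.8075
cells = 0.98·32.1692·15.8075

498.3452 billion cells


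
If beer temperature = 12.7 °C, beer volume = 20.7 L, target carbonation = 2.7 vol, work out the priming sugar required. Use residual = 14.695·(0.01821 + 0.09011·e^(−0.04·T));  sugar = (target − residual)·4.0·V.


residual = 14.695·(0.01821 + 0.09011·e^(−0.04·12.7)) = 1.0643
sugar = (2.7 − 1.0643)·4.0·20.7

135.4323 g


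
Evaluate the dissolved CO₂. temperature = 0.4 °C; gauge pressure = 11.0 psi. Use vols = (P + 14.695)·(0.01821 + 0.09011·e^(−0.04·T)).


vols = (11.0 + 14.695)·(0.01821 + 0.09011·e^(−0.04·0.4))

2.7465 volumes


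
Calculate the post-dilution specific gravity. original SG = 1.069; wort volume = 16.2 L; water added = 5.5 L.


SG_new = 1 + (SG_old − 1)·V_old/(V_old + V_water)
pts = (1.069 − 1)·1000·16.2/(16.2 + 5.5) = 51.5115
SG_new = 1 + 51.5115/1000

1.0515


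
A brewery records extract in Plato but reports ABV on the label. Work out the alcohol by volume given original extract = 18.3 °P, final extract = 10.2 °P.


SG = 259/(259 − P);  ABV = (OG − FG)·131.25
OG = 259/(259 − 18.3) = 1.0760
FG = 259/(259 − 10.2) = 1.0410
ABV = (1.0760 − 1.0410)·131.25

4.5979 % ABV


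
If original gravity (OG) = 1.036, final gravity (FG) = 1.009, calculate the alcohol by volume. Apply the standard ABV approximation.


ABV = (OG − FG) · 131.25
ABV = (1.036 − 1.009) · 131.25

3.5438 % ABV


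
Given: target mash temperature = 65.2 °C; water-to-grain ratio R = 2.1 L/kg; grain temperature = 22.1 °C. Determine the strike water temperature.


T_strike = (0.41/R)·(T_mash − T_grain) + T_mash
T_strike = (0.41/2.1)·(65.2 − 22.1) + 65.2

73.6148 °C


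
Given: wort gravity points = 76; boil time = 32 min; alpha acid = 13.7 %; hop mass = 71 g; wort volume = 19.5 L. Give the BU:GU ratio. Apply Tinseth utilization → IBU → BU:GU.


U = 1.65·0.000125^(GP/1000)·(1−e^(−0.04t))/4.15;  IBU = (α/100)·m·U·1000/V;  BU:GU = IBU/GP
U = 1.65·0.000125^(76/1000)·(1−e^(−0.04·32))/4.15 = 0.1450
IBU = (13.7/100)·71·0.1450·1000/19.5 = 72.3203
BU:GU = 72.3203/76

0.9516


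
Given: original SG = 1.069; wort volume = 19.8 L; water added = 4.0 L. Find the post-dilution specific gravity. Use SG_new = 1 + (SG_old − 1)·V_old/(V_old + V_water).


pts = (1.069 − 1)·1000·19.8/(19.8 + 4.0) = 57.4034
SG_new = 1 + 57.4034/1000

1.0574


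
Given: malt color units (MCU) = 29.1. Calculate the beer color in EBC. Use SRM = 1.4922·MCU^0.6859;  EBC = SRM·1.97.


SRM = 1.4922·29.1^0.6859 = 15.0630
EBC = 15.0630·1.97

29.6741 EBC


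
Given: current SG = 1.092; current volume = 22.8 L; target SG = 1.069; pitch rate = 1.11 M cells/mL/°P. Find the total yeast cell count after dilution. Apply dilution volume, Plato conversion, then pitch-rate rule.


V_w = V·((SG_c−1)/(SG_t−1)−1);  °P = 259 − 259/SG_t;  cells = rate·(V+V_w)·°P
V_w = 22.8·((1.092−1)/(1.069−1)−1) = 7.6000
V_final = 22.8 + 7.6000 = 30.4000
°P = 259 − 259/1.069 = 16.7175
cells = 1.11·30.4000·16.7175

564.1151 billion cells


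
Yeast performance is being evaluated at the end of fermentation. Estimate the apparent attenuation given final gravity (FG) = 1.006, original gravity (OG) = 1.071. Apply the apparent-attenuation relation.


AA = (OG − FG)/(OG − 1) · 100
AA = (1.071 − 1.006)/(1.071 − 1) · 100

91.5493 %


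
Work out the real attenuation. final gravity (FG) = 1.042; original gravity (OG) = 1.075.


AA = (OG−FG)/(OG−1)·100;  RA = AA·0.8192
AA = (1.075 − 1.042)/(1.075 − 1)·100 = 44.0000
RA = 44.0000·0.8192

36.0448 %


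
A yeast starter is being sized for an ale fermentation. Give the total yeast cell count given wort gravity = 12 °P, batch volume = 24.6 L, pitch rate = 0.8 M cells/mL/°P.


cells (billions) = rate · V_L · °P
cells = 0.8 · 24.6 · 12

236.1600 billion cells


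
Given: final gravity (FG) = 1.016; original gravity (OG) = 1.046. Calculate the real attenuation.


AA = (OG−FG)/(OG−1)·100;  RA = AA·0.8192
AA = (1.046 − 1.016)/(1.046 − 1)·100 = 65.2174
RA = 65.2174·0.8192

53.4261 %


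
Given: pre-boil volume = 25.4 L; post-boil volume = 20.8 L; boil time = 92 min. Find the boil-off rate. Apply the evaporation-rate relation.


rate = (V_pre − V_post) / (t_min/60)
rate = (25.4 − 20.8) / (92/60)

3.0000 L/hr


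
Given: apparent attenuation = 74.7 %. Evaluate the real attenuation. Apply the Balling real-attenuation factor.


RA = AA · 0.8192
RA = 74.7 · 0.8192

61.1942 %


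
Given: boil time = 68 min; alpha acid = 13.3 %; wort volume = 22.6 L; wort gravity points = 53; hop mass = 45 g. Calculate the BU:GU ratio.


U = 1.65·0.000125^(GP/1000)·(1−e^(−0.04t))/4.15;  IBU = (α/100)·m·U·1000/V;  BU:GU = IBU/GP
U = 1.65·0.000125^(53/1000)·(1−e^(−0.04·68))/4.15 = 0.2307
IBU = (13.3/100)·45·0.2307·1000/22.6 = 61.0848
BU:GU = 61.0848/53

1.1525


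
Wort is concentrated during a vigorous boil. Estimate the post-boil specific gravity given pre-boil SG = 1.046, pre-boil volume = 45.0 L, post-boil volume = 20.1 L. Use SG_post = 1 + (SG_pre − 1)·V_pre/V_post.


pts_pre = (1.046 − 1)·1000 = 46.0000
pts_post = 46.0000·45.0/20.1 = 102.9851
SG_post = 1 + 102.9851/1000

1.1030


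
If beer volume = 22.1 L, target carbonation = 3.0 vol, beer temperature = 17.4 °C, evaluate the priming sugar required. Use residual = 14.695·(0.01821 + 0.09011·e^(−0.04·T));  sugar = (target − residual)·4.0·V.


residual = 14.695·(0.01821 + 0.09011·e^(−0.04·17.4)) = 0.9278
sugar = (3.0 − 0.9278)·4.0·22.1

183.1831 g


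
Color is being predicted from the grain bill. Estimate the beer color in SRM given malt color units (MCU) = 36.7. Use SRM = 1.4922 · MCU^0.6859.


SRM = 1.4922 · 36.7^0.6859

17.6617 SRM


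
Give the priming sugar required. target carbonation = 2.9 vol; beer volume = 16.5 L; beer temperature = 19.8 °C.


residual = 14.695·(0.01821 + 0.09011·e^(−0.04·T));  sugar = (target − residual)·4.0·V
residual = 14.695·(0.01821 + 0.09011·e^(−0.04·19.8)) = 0.8674
sugar = (2.9 − 0.8674)·4.0·16.5

134.1542 g


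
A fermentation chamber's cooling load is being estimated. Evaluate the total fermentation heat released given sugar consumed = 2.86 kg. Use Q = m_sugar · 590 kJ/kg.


Q = 2.86 · 590

1687.4000 kJ


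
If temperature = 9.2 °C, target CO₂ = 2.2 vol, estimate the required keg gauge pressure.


psi = vols/(0.01821 + 0.09011·e^(−0.04·T)) − 14.695
psi = 2.2/(0.01821 + 0.09011·e^(−0.04·9.2)) − 14.695

12.6082 psi


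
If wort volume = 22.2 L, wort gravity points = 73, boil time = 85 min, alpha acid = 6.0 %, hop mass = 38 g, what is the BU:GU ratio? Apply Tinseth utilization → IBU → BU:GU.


U = 1.65·0.000125^(GP/1000)·(1−e^(−0.04t))/4.15;  IBU = (α/100)·m·U·1000/V;  BU:GU = IBU/GP
U = 1.65·0.000125^(73/1000)·(1−e^(−0.04·85))/4.15 = 0.1994
IBU = (6.0/100)·38·0.1994·1000/22.2 = 20.4810
BU:GU = 20.4810/73

0.2806


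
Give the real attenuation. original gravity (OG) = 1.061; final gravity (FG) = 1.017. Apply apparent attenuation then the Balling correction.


AA = (OG−FG)/(OG−1)·100;  RA = AA·0.8192
AA = (1.061 − 1.017)/(1.061 − 1)·100 = 72.1311
RA = 72.1311·0.8192

59.0898 %


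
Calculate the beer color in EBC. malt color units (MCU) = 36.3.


SRM = 1.4922·MCU^0.6859;  EBC = SRM·1.97
SRM = 1.4922·36.3^0.6859 = 17.5294
EBC = 17.5294·1.97

34.5329 EBC


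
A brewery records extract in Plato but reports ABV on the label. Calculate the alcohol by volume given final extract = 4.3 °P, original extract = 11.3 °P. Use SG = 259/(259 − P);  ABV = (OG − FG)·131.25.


OG = 259/(259 − 11.3) = 1.0456
FG = 259/(259 − 4.3) = 1.0169
ABV = (1.0456 − 1.0169)·131.25

3.7717 % ABV


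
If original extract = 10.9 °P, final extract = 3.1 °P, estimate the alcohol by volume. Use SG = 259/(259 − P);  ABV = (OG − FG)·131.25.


OG = 259/(259 − 10.9) = 1.0439
FG = 259/(259 − 3.1) = 1.0121
ABV = (1.0439 − 1.0121)·131.25

4.1763 % ABV


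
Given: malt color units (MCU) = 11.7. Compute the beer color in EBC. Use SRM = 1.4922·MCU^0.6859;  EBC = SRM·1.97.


SRM = 1.4922·11.7^0.6859 = 8.0630
EBC = 8.0630·1.97

15.8841 EBC


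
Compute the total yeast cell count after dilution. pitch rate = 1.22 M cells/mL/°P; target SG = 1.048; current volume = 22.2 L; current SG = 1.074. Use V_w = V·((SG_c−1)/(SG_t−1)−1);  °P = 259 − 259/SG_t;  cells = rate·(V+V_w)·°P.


V_w = 22.2·((1.074−1)/(1.048−1)−1) = 12.0250
V_final = 22.2 + 12.0250 = 34.2250
°P = 259 − 259/1.048 = 11.8626
cells = 1.22·34.2250·11.8626

495.3167 billion cells


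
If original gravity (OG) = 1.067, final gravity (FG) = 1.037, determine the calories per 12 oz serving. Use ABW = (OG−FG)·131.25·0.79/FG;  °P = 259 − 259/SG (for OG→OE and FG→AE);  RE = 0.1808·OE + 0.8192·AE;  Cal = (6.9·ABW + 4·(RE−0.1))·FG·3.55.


ABW = (1.067 − 1.037)·131.25·0.79/1.037 = 2.9996
OE = 259 − 259/1.067 = 16.2634 °P
AE = 259 − 259/1.037 = 9.2411 °P
RE = 0.1808·16.2634 + 0.8192·9.2411 = 10.5107 °P
Cal = (6.9·2.9996 + 4·(10.5107−0.1))·1.037·3.55

229.4966 kcal


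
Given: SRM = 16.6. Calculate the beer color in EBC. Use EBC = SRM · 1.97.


EBC = 16.6 · 1.97

32.7020 EBC


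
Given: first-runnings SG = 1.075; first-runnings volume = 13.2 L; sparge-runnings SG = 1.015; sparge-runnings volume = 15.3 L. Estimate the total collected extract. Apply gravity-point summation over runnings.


total = Σ (SG_i − 1)·1000·V_i
first = (1.075 − 1)·1000·13.2 = 990.0000
sparge = (1.015 − 1)·1000·15.3 = 229.5000
total = 990.0000 + 229.5000

1219.5000 gravity·L


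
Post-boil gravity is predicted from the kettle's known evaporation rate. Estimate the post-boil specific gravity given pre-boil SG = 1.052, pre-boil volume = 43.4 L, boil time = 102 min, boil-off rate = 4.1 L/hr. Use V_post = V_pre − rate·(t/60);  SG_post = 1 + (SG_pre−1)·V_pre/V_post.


V_post = 43.4 − 4.1·(102/60) = 36.4300
SG_post = 1 + (1.052 − 1)·43.4/36.4300

1.0619


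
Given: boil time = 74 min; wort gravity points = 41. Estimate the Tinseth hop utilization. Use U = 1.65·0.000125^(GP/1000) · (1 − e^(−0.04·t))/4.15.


bigness = 1.65·0.000125^(41/1000) = 1.1415
boil_factor = (1 − e^(−0.04·74))/4.15 = 0.2285
U = 1.1415 · 0.2285

0.2608


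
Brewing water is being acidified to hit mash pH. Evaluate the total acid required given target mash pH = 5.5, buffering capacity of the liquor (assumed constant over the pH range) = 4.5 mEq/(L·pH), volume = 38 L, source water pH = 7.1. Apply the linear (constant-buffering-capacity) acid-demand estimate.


acid = buffering capacity · (pH_source − pH_target) · V
acid = 4.5 · (7.1 − 5.5) · 38

273.6000 mEq


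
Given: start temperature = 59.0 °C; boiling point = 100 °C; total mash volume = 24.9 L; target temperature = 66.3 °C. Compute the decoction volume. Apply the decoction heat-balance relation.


V_dec = V_total·(T_target − T_start)/(T_boil − T_start)
V_dec = 24.9·(66.3 − 59.0)/(100 − 59.0)

4.4334 L


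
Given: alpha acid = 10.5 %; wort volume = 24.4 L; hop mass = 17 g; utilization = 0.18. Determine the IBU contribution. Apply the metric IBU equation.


IBU = (α/100)·mass·U·1000 / V
IBU = (10.5/100)·17·0.18·1000 / 24.4

13.1680 IBU


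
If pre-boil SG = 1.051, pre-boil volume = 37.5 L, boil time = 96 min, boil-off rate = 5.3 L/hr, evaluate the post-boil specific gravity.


V_post = V_pre − rate·(t/60);  SG_post = 1 + (SG_pre−1)·V_pre/V_post
V_post = 37.5 − 5.3·(96/60) = 29.0200
SG_post = 1 + (1.051 − 1)·37.5/29.0200

1.0659


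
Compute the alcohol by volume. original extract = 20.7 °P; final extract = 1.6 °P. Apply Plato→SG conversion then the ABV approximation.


SG = 259/(259 − P);  ABV = (OG − FG)·131.25
OG = 259/(259 − 20.7) = 1.0869
FG = 259/(259 − 1.6) = 1.0062
ABV = (1.0869 − 1.0062)·131.25

10.5852 % ABV


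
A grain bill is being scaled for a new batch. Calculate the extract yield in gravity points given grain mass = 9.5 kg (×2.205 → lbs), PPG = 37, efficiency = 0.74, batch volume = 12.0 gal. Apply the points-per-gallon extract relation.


points = lbs × PPG × eff / vol
lbs = 9.5 × 2.205 = 20.9475
points = 20.9475 × 37 × 0.74 / 12.0

47.7952 points


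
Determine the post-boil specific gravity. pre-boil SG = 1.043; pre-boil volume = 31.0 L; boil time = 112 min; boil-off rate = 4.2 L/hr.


V_post = V_pre − rate·(t/60);  SG_post = 1 + (SG_pre−1)·V_pre/V_post
V_post = 31.0 − 4.2·(112/60) = 23.1600
SG_post = 1 + (1.043 − 1)·31.0/23.1600

1.0576


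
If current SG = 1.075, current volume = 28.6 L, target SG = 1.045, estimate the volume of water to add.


V_water = V·((SG_curr − 1)/(SG_target − 1) − 1)
V_water = 28.6·((1.075 − 1)/(1.045 − 1) − 1)

19.0667 L


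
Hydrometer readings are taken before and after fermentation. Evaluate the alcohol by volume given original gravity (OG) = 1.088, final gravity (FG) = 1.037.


ABV = (OG − FG) · 131.25
ABV = (1.088 − 1.037) · 131.25

6.6938 % ABV


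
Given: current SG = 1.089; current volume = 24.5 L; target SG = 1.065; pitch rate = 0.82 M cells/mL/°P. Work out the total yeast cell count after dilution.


V_w = V·((SG_c−1)/(SG_t−1)−1);  °P = 259 − 259/SG_t;  cells = rate·(V+V_w)·°P
V_w = 24.5·((1.089−1)/(1.065−1)−1) = 9.0462
V_final = 24.5 + 9.0462 = 33.5462
°P = 259 − 259/1.065 = 15.8075
cells = 0.82·33.5462·15.8075

434.8306 billion cells


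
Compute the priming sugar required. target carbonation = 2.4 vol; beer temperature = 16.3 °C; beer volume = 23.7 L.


residual = 14.695·(0.01821 + 0.09011·e^(−0.04·T));  sugar = (target − residual)·4.0·V
residual = 14.695·(0.01821 + 0.09011·e^(−0.04·16.3)) = 0.9575
sugar = (2.4 − 0.9575)·4.0·23.7

136.7499 g


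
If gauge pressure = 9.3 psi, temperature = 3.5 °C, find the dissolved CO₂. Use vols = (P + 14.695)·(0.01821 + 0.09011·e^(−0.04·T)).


vols = (9.3 + 14.695)·(0.01821 + 0.09011·e^(−0.04·3.5))

2.3167 volumes


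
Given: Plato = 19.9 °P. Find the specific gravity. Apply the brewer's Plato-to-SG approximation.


SG = 259/(259 − P)
SG = 259/(259 − 19.9)

1.0832


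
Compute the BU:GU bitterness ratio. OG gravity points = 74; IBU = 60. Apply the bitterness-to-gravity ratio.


BU:GU = IBU / OG_points
BU:GU = 60 / 74

0.8108


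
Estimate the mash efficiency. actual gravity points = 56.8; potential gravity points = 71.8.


efficiency = actual / potential × 100
efficiency = 56.8 / 71.8 × 100

79.1086 %


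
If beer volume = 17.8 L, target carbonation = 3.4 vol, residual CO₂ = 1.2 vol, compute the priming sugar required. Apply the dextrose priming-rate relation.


sugar = (target − residual)·4.0·V
sugar = (3.4 − 1.2)·4.0·17.8

156.6400 g


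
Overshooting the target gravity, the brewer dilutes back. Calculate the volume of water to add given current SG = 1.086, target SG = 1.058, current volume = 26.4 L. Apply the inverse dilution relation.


V_water = V·((SG_curr − 1)/(SG_target − 1) − 1)
V_water = 26.4·((1.086 − 1)/(1.058 − 1) − 1)

12.7448 L


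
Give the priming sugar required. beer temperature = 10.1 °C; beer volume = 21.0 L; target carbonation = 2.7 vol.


residual = 14.695·(0.01821 + 0.09011·e^(−0.04·T));  sugar = (target − residual)·4.0·V
residual = 14.695·(0.01821 + 0.09011·e^(−0.04·10.1)) = 1.1517
sugar = (2.7 − 1.1517)·4.0·21.0

130.0599 g


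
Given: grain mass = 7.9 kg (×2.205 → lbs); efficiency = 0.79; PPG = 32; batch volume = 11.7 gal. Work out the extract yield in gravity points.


points = lbs × PPG × eff / vol
lbs = 7.9 × 2.205 = 17.4195
points = 17.4195 × 32 × 0.79 / 11.7

37.6380 points


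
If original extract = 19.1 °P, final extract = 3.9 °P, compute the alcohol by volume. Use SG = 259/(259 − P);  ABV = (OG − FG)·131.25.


OG = 259/(259 − 19.1) = 1.0796
FG = 259/(259 − 3.9) = 1.0153
ABV = (1.0796 − 1.0153)·131.25

8.4431 % ABV


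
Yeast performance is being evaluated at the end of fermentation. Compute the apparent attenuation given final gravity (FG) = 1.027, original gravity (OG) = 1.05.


AA = (OG − FG)/(OG − 1) · 100
AA = (1.05 − 1.027)/(1.05 − 1) · 100

46.0000 %


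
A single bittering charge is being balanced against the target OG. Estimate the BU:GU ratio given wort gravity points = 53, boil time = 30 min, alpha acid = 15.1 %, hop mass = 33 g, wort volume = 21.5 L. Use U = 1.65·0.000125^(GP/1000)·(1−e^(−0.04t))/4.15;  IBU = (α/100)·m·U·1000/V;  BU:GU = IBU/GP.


U = 1.65·0.000125^(53/1000)·(1−e^(−0.04·30))/4.15 = 0.1726
IBU = (15.1/100)·33·0.1726·1000/21.5 = 39.9927
BU:GU = 39.9927/53

0.7546


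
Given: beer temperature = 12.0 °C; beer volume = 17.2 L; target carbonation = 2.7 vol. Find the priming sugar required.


residual = 14.695·(0.01821 + 0.09011·e^(−0.04·T));  sugar = (target − residual)·4.0·V
residual = 14.695·(0.01821 + 0.09011·e^(−0.04·12.0)) = 1.0870
sugar = (2.7 − 1.0870)·4.0·17.2

110.9766 g


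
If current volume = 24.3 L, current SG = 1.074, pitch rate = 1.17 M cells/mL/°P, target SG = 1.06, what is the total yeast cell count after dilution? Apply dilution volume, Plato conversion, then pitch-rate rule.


V_w = V·((SG_c−1)/(SG_t−1)−1);  °P = 259 − 259/SG_t;  cells = rate·(V+V_w)·°P
V_w = 24.3·((1.074−1)/(1.06−1)−1) = 5.6700
V_final = 24.3 + 5.6700 = 29.9700
°P = 259 − 259/1.06 = 14.6604
cells = 1.17·29.9700·14.6604

514.0647 billion cells


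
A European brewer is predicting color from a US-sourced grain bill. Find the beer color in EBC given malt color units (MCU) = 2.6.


SRM = 1.4922·MCU^0.6859;  EBC = SRM·1.97
SRM = 1.4922·2.6^0.6859 = 2.8738
EBC = 2.8738·1.97

5.6614 EBC


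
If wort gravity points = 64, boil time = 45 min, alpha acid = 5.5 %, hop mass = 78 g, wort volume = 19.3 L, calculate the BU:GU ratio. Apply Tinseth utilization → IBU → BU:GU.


U = 1.65·0.000125^(GP/1000)·(1−e^(−0.04t))/4.15;  IBU = (α/100)·m·U·1000/V;  BU:GU = IBU/GP
U = 1.65·0.000125^(64/1000)·(1−e^(−0.04·45))/4.15 = 0.1867
IBU = (5.5/100)·78·0.1867·1000/19.3 = 41.5020
BU:GU = 41.5020/64

0.6485


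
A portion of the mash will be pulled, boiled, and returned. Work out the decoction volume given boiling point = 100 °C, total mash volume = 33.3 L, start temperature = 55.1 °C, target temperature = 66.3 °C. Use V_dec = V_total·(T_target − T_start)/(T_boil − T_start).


V_dec = 33.3·(66.3 − 55.1)/(100 − 55.1)

8.3065 L


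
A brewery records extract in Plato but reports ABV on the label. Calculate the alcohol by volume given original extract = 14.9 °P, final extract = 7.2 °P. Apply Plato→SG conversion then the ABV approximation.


SG = 259/(259 − P);  ABV = (OG − FG)·131.25
OG = 259/(259 − 14.9) = 1.0610
FG = 259/(259 − 7.2) = 1.0286
ABV = (1.0610 − 1.0286)·131.25

4.2586 % ABV


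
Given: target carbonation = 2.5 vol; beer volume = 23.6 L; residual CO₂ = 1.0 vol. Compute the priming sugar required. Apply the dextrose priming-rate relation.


sugar = (target − residual)·4.0·V
sugar = (2.5 − 1.0)·4.0·23.6

141.6000 g


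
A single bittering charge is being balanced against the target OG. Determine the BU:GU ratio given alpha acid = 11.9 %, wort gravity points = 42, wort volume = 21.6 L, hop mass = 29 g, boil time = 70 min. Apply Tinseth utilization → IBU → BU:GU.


U = 1.65·0.000125^(GP/1000)·(1−e^(−0.04t))/4.15;  IBU = (α/100)·m·U·1000/V;  BU:GU = IBU/GP
U = 1.65·0.000125^(42/1000)·(1−e^(−0.04·70))/4.15 = 0.2560
IBU = (11.9/100)·29·0.2560·1000/21.6 = 40.9026
BU:GU = 40.9026/42

0.9739


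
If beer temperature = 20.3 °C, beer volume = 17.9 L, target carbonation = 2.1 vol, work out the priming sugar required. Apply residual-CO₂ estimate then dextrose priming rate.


residual = 14.695·(0.01821 + 0.09011·e^(−0.04·T));  sugar = (target − residual)·4.0·V
residual = 14.695·(0.01821 + 0.09011·e^(−0.04·20.3)) = 0.8555
sugar = (2.1 − 0.8555)·4.0·17.9

89.1073 g


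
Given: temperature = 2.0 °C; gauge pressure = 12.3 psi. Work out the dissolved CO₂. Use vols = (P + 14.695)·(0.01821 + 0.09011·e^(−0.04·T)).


vols = (12.3 + 14.695)·(0.01821 + 0.09011·e^(−0.04·2.0))

2.7371 volumes


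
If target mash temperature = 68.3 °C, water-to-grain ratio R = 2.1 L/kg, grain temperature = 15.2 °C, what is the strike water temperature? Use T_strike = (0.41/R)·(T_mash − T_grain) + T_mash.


T_strike = (0.41/2.1)·(68.3 − 15.2) + 68.3

78.6671 °C


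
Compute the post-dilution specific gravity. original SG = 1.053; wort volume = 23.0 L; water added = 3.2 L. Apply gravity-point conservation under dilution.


SG_new = 1 + (SG_old − 1)·V_old/(V_old + V_water)
pts = (1.053 − 1)·1000·23.0/(23.0 + 3.2) = 46.5267
SG_new = 1 + 46.5267/1000

1.0465


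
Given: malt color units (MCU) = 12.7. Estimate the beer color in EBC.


SRM = 1.4922·MCU^0.6859;  EBC = SRM·1.97
SRM = 1.4922·12.7^0.6859 = 8.5295
EBC = 8.5295·1.97

16.8032 EBC


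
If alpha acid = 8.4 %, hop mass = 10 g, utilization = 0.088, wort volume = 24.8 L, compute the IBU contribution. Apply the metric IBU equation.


IBU = (α/100)·mass·U·1000 / V
IBU = (8.4/100)·10·0.088·1000 / 24.8

2.9806 IBU


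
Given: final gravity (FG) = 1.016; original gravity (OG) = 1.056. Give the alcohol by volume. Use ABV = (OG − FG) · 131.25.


ABV = (1.056 − 1.016) · 131.25

5.2500 % ABV


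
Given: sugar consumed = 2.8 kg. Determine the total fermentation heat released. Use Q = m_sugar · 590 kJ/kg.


Q = 2.8 · 590

1652.0000 kJ


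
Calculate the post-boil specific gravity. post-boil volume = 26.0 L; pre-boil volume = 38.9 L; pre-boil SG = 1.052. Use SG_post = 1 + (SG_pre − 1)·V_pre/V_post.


pts_pre = (1.052 − 1)·1000 = 52.0000
pts_post = 52.0000·38.9/26.0 = 77.8000
SG_post = 1 + 77.8000/1000

1.0778


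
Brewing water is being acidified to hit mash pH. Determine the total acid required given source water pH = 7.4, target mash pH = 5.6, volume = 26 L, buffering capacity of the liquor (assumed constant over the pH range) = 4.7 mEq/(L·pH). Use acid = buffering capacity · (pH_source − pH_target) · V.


acid = 4.7 · (7.4 − 5.6) · 26

219.9600 mEq


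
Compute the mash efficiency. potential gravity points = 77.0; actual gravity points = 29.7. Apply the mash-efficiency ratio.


efficiency = actual / potential × 100
efficiency = 29.7 / 77.0 × 100

38.5714 %


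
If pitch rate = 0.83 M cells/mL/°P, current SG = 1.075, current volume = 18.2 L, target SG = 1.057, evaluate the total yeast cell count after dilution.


V_w = V·((SG_c−1)/(SG_t−1)−1);  °P = 259 − 259/SG_t;  cells = rate·(V+V_w)·°P
V_w = 18.2·((1.075−1)/(1.057−1)−1) = 5.7474
V_final = 18.2 + 5.7474 = 23.9474
°P = 259 − 259/1.057 = 13.9669
cells = 0.83·23.9474·13.9669

277.6103 billion cells


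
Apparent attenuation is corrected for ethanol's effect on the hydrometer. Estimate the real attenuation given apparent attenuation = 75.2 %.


RA = AA · 0.8192
RA = 75.2 · 0.8192

61.6038 %
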